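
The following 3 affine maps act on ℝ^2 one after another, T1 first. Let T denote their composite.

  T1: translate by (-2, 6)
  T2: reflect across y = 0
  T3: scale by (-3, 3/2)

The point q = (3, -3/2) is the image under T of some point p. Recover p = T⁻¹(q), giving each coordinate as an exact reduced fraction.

p = (1, -5)

T1 = [1 0 -2; 0 1 6; 0 0 1]
T2·T1 = [1 0 -2; 0 -1 -6; 0 0 1]
T3·…·T1 = [-3 0 6; 0 -3/2 -9; 0 0 1]
det M = 9/2; M⁻¹ = [-1/3 0 2; 0 -2/3 -6; 0 0 1]
M⁻¹ · (3, -3/2)ᵀ = (1, -5)ᵀ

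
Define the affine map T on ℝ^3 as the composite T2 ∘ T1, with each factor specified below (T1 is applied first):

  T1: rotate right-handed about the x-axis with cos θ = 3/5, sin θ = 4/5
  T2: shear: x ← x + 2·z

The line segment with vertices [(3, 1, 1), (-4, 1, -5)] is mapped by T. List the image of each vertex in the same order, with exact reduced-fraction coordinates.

image vertices: (29/5, -1/5, 7/5), (-42/5, 23/5, -11/5)

T1 rotate right-handed about the x-axis with cos θ = 3/5, sin θ = 4/5: (3, 1, 1) → (3, -1/5, 7/5); (-4, 1, -5) → (-4, 23/5, -11/5)
T2 shear: x ← x + 2·z: (3, -1/5, 7/5) → (29/5, -1/5, 7/5); (-4, 23/5, -11/5) → (-42/5, 23/5, -11/5)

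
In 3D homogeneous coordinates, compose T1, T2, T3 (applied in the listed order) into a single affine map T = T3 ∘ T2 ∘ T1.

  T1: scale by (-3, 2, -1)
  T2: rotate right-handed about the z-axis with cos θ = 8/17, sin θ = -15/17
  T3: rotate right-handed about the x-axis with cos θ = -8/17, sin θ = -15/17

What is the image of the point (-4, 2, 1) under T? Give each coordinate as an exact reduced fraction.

T1 scale by (-3, 2, -1): (-4, 2, 1) → (12, 4, -1)
T2 rotate right-handed about the z-axis with cos θ = 8/17, sin θ = -15/17: (12, 4, -1) → (156/17, -148/17, -1)
T3 rotate right-handed about the x-axis with cos θ = -8/17, sin θ = -15/17: (156/17, -148/17, -1) → (156/17, 929/289, 2356/289)

T(p) = (156/17, 929/289, 2356/289)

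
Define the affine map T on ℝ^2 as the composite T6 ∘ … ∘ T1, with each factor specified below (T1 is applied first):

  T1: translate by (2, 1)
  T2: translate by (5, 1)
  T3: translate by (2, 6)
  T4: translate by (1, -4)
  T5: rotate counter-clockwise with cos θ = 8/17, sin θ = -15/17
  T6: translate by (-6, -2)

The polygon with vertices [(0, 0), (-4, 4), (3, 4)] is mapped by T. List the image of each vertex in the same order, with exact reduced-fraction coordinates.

image vertices: (38/17, -152/17), (66/17, -60/17), (122/17, -165/17)

T1 translate by (2, 1): (0, 0) → (2, 1); (-4, 4) → (-2, 5); (3, 4) → (5, 5)
T2 translate by (5, 1): (2, 1) → (7, 2); (-2, 5) → (3, 6); (5, 5) → (10, 6)
T3 translate by (2, 6): (7, 2) → (9, 8); (3, 6) → (5, 12); (10, 6) → (12, 12)
T4 translate by (1, -4): (9, 8) → (10, 4); (5, 12) → (6, 8); (12, 12) → (13, 8)
T5 rotate counter-clockwise with cos θ = 8/17, sin θ = -15/17: (10, 4) → (140/17, -118/17); (6, 8) → (168/17, -26/17); (13, 8) → (224/17, -131/17)
T6 translate by (-6, -2): (140/17, -118/17) → (38/17, -152/17); (168/17, -26/17) → (66/17, -60/17); (224/17, -131/17) → (122/17, -165/17)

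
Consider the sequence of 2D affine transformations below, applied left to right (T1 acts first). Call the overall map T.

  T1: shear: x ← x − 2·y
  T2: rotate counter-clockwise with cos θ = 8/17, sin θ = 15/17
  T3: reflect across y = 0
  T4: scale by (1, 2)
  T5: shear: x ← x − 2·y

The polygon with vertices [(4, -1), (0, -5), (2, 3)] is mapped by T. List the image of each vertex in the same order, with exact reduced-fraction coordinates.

T1 shear: x ← x − 2·y: (4, -1) → (6, -1); (0, -5) → (10, -5); (2, 3) → (-4, 3)
T2 rotate counter-clockwise with cos θ = 8/17, sin θ = 15/17: (6, -1) → (63/17, 82/17); (10, -5) → (155/17, 110/17); (-4, 3) → (-77/17, -36/17)
T3 reflect across y = 0: (63/17, 82/17) → (63/17, -82/17); (155/17, 110/17) → (155/17, -110/17); (-77/17, -36/17) → (-77/17, 36/17)
T4 scale by (1, 2): (63/17, -82/17) → (63/17, -164/17); (155/17, -110/17) → (155/17, -220/17); (-77/17, 36/17) → (-77/17, 72/17)
T5 shear: x ← x − 2·y: (63/17, -164/17) → (23, -164/17); (155/17, -220/17) → (35, -220/17); (-77/17, 72/17) → (-13, 72/17)

image vertices: (23, -164/17), (35, -220/17), (-13, 72/17)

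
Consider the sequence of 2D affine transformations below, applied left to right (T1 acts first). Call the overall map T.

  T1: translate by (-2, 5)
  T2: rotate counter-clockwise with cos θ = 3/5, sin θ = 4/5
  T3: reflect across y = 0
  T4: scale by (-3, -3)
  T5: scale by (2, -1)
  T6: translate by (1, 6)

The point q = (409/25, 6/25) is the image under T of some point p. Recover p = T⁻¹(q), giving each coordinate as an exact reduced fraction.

p = (2, -9/5)

T1 = [1 0 -2; 0 1 5; 0 0 1]
T2·T1 = [3/5 -4/5 -26/5; 4/5 3/5 7/5; 0 0 1]
T3·…·T1 = [3/5 -4/5 -26/5; -4/5 -3/5 -7/5; 0 0 1]
T4·…·T1 = [-9/5 12/5 78/5; 12/5 9/5 21/5; 0 0 1]
T5·…·T1 = [-18/5 24/5 156/5; -12/5 -9/5 -21/5; 0 0 1]
T6·…·T1 = [-18/5 24/5 161/5; -12/5 -9/5 9/5; 0 0 1]
det M = 18; M⁻¹ = [-1/10 -4/15 37/10; 2/15 -1/5 -59/15; 0 0 1]
M⁻¹ · (409/25, 6/25)ᵀ = (2, -9/5)ᵀ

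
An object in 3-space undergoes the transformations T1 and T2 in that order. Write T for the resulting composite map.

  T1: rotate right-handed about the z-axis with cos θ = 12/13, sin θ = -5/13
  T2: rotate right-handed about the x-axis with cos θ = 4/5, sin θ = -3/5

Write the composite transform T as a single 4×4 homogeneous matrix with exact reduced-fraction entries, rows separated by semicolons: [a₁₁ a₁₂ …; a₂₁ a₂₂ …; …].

T = [12/13 5/13 0 0; -4/13 48/65 3/5 0; 3/13 -36/65 4/5 0; 0 0 0 1]

T1 = [12/13 5/13 0 0; -5/13 12/13 0 0; 0 0 1 0; 0 0 0 1]
T2·T1 = [12/13 5/13 0 0; -4/13 48/65 3/5 0; 3/13 -36/65 4/5 0; 0 0 0 1]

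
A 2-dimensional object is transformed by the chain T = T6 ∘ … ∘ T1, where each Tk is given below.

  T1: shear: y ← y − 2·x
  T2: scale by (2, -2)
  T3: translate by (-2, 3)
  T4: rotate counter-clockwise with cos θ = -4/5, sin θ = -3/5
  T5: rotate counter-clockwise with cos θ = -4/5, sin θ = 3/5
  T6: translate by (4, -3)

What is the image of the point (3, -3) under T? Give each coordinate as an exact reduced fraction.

T1 shear: y ← y − 2·x: (3, -3) → (3, -9)
T2 scale by (2, -2): (3, -9) → (6, 18)
T3 translate by (-2, 3): (6, 18) → (4, 21)
T4 rotate counter-clockwise with cos θ = -4/5, sin θ = -3/5: (4, 21) → (47/5, -96/5)
T5 rotate counter-clockwise with cos θ = -4/5, sin θ = 3/5: (47/5, -96/5) → (4, 21)
T6 translate by (4, -3): (4, 21) → (8, 18)

T(p) = (8, 18)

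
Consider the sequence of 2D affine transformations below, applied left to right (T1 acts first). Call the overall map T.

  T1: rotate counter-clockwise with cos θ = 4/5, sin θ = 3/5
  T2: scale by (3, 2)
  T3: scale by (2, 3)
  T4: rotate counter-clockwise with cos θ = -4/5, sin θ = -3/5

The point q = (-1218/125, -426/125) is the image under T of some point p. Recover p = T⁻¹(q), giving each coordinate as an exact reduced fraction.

p = (1, -7/5)

T1 = [4/5 -3/5 0; 3/5 4/5 0; 0 0 1]
T2·T1 = [12/5 -9/5 0; 6/5 8/5 0; 0 0 1]
T3·…·T1 = [24/5 -18/5 0; 18/5 24/5 0; 0 0 1]
T4·…·T1 = [-42/25 144/25 0; -144/25 -42/25 0; 0 0 1]
det M = 36; M⁻¹ = [-7/150 -4/25 0; 4/25 -7/150 0; 0 0 1]
M⁻¹ · (-1218/125, -426/125)ᵀ = (1, -7/5)ᵀ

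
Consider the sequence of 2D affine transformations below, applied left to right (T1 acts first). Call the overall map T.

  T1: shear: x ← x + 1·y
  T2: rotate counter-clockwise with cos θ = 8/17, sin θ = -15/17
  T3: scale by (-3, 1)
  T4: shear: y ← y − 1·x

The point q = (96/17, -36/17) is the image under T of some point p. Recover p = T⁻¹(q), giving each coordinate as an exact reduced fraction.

T1 = [1 1 0; 0 1 0; 0 0 1]
T2·T1 = [8/17 23/17 0; -15/17 -7/17 0; 0 0 1]
T3·…·T1 = [-24/17 -69/17 0; -15/17 -7/17 0; 0 0 1]
T4·…·T1 = [-24/17 -69/17 0; 9/17 62/17 0; 0 0 1]
det M = -3; M⁻¹ = [-62/51 -23/17 0; 3/17 8/17 0; 0 0 1]
M⁻¹ · (96/17, -36/17)ᵀ = (-4, 0)ᵀ

p = (-4, 0)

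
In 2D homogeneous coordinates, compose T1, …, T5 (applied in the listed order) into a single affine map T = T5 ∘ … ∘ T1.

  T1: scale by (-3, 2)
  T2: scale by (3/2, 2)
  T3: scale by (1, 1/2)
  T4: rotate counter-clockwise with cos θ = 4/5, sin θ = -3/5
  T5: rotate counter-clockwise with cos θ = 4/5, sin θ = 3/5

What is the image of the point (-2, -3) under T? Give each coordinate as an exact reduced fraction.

T1 scale by (-3, 2): (-2, -3) → (6, -6)
T2 scale by (3/2, 2): (6, -6) → (9, -12)
T3 scale by (1, 1/2): (9, -12) → (9, -6)
T4 rotate counter-clockwise with cos θ = 4/5, sin θ = -3/5: (9, -6) → (18/5, -51/5)
T5 rotate counter-clockwise with cos θ = 4/5, sin θ = 3/5: (18/5, -51/5) → (9, -6)

T(p) = (9, -6)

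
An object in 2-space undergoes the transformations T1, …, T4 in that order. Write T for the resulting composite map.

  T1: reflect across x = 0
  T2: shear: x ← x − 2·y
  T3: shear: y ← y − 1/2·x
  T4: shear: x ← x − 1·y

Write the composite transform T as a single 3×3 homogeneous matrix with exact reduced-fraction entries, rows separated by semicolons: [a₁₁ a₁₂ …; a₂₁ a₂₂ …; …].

T = [-3/2 -4 0; 1/2 2 0; 0 0 1]

T1 = [-1 0 0; 0 1 0; 0 0 1]
T2·T1 = [-1 -2 0; 0 1 0; 0 0 1]
T3·…·T1 = [-1 -2 0; 1/2 2 0; 0 0 1]
T4·…·T1 = [-3/2 -4 0; 1/2 2 0; 0 0 1]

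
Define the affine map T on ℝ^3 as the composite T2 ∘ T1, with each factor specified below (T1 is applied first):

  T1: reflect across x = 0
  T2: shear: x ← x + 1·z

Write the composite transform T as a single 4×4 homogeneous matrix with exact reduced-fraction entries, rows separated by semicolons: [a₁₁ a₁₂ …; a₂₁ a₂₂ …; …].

T = [-1 0 1 0; 0 1 0 0; 0 0 1 0; 0 0 0 1]

T1 = [-1 0 0 0; 0 1 0 0; 0 0 1 0; 0 0 0 1]
T2·T1 = [-1 0 1 0; 0 1 0 0; 0 0 1 0; 0 0 0 1]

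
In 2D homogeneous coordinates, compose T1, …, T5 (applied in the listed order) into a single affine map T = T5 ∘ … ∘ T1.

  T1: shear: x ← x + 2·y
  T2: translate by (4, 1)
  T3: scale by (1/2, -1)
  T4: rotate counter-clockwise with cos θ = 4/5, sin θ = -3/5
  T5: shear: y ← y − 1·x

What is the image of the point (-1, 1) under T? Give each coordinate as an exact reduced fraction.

T(p) = (4/5, -39/10)

T1 shear: x ← x + 2·y: (-1, 1) → (1, 1)
T2 translate by (4, 1): (1, 1) → (5, 2)
T3 scale by (1/2, -1): (5, 2) → (5/2, -2)
T4 rotate counter-clockwise with cos θ = 4/5, sin θ = -3/5: (5/2, -2) → (4/5, -31/10)
T5 shear: y ← y − 1·x: (4/5, -31/10) → (4/5, -39/10)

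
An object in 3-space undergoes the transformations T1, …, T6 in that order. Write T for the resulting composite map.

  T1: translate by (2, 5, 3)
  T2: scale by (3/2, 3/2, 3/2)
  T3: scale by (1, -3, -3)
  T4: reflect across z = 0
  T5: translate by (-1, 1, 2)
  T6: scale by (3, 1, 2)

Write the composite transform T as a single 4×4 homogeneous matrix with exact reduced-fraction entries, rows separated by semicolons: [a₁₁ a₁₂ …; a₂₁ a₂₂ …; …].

T1 = [1 0 0 2; 0 1 0 5; 0 0 1 3; 0 0 0 1]
T2·T1 = [3/2 0 0 3; 0 3/2 0 15/2; 0 0 3/2 9/2; 0 0 0 1]
T3·…·T1 = [3/2 0 0 3; 0 -9/2 0 -45/2; 0 0 -9/2 -27/2; 0 0 0 1]
T4·…·T1 = [3/2 0 0 3; 0 -9/2 0 -45/2; 0 0 9/2 27/2; 0 0 0 1]
T5·…·T1 = [3/2 0 0 2; 0 -9/2 0 -43/2; 0 0 9/2 31/2; 0 0 0 1]
T6·…·T1 = [9/2 0 0 6; 0 -9/2 0 -43/2; 0 0 9 31; 0 0 0 1]

T = [9/2 0 0 6; 0 -9/2 0 -43/2; 0 0 9 31; 0 0 0 1]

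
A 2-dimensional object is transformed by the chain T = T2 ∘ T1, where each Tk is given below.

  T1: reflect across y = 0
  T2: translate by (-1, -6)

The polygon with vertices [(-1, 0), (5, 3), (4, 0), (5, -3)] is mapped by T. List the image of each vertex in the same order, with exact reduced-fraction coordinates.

T1 reflect across y = 0: (-1, 0) → (-1, 0); (5, 3) → (5, -3); (4, 0) → (4, 0); (5, -3) → (5, 3)
T2 translate by (-1, -6): (-1, 0) → (-2, -6); (5, -3) → (4, -9); (4, 0) → (3, -6); (5, 3) → (4, -3)

image vertices: (-2, -6), (4, -9), (3, -6), (4, -3)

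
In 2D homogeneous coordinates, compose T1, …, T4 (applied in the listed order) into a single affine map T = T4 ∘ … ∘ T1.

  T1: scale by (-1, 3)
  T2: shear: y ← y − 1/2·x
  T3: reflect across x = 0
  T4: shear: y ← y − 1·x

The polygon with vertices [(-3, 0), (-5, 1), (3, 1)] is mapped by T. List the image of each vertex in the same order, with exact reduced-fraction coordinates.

image vertices: (-3, 3/2), (-5, 11/2), (3, 3/2)

T1 scale by (-1, 3): (-3, 0) → (3, 0); (-5, 1) → (5, 3); (3, 1) → (-3, 3)
T2 shear: y ← y − 1/2·x: (3, 0) → (3, -3/2); (5, 3) → (5, 1/2); (-3, 3) → (-3, 9/2)
T3 reflect across x = 0: (3, -3/2) → (-3, -3/2); (5, 1/2) → (-5, 1/2); (-3, 9/2) → (3, 9/2)
T4 shear: y ← y − 1·x: (-3, -3/2) → (-3, 3/2); (-5, 1/2) → (-5, 11/2); (3, 9/2) → (3, 3/2)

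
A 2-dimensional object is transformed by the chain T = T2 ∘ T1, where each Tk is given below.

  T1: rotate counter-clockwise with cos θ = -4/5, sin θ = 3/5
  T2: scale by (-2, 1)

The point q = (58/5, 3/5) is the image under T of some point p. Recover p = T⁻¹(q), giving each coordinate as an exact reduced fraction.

T1 = [-4/5 -3/5 0; 3/5 -4/5 0; 0 0 1]
T2·T1 = [8/5 6/5 0; 3/5 -4/5 0; 0 0 1]
det M = -2; M⁻¹ = [2/5 3/5 0; 3/10 -4/5 0; 0 0 1]
M⁻¹ · (58/5, 3/5)ᵀ = (5, 3)ᵀ

p = (5, 3)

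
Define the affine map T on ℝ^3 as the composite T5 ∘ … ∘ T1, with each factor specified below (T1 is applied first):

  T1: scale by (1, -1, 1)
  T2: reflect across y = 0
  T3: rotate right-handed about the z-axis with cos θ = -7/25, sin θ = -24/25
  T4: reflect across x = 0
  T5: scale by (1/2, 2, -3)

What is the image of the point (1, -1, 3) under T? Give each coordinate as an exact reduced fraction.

T1 scale by (1, -1, 1): (1, -1, 3) → (1, 1, 3)
T2 reflect across y = 0: (1, 1, 3) → (1, -1, 3)
T3 rotate right-handed about the z-axis with cos θ = -7/25, sin θ = -24/25: (1, -1, 3) → (-31/25, -17/25, 3)
T4 reflect across x = 0: (-31/25, -17/25, 3) → (31/25, -17/25, 3)
T5 scale by (1/2, 2, -3): (31/25, -17/25, 3) → (31/50, -34/25, -9)

T(p) = (31/50, -34/25, -9)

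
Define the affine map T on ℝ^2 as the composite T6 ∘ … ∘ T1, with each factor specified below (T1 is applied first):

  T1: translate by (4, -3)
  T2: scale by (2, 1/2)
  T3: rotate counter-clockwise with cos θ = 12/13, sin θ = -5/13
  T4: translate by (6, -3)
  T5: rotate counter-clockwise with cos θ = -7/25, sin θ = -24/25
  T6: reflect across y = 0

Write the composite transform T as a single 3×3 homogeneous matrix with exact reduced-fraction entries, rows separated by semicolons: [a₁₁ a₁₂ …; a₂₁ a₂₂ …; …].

T1 = [1 0 4; 0 1 -3; 0 0 1]
T2·T1 = [2 0 8; 0 1/2 -3/2; 0 0 1]
T3·…·T1 = [24/13 5/26 177/26; -10/13 6/13 -58/13; 0 0 1]
T4·…·T1 = [24/13 5/26 333/26; -10/13 6/13 -97/13; 0 0 1]
T5·…·T1 = [-408/325 253/650 -6987/650; -506/325 -102/325 -3317/325; 0 0 1]
T6·…·T1 = [-408/325 253/650 -6987/650; 506/325 102/325 3317/325; 0 0 1]

T = [-408/325 253/650 -6987/650; 506/325 102/325 3317/325; 0 0 1]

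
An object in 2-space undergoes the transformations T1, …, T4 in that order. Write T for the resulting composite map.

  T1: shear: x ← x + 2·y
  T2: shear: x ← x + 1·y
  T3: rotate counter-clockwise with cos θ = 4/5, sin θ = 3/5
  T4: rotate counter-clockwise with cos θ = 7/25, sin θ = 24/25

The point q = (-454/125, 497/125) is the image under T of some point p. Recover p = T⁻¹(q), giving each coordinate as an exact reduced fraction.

T1 = [1 2 0; 0 1 0; 0 0 1]
T2·T1 = [1 3 0; 0 1 0; 0 0 1]
T3·…·T1 = [4/5 9/5 0; 3/5 13/5 0; 0 0 1]
T4·…·T1 = [-44/125 -249/125 0; 117/125 307/125 0; 0 0 1]
det M = 1; M⁻¹ = [307/125 249/125 0; -117/125 -44/125 0; 0 0 1]
M⁻¹ · (-454/125, 497/125)ᵀ = (-1, 2)ᵀ

p = (-1, 2)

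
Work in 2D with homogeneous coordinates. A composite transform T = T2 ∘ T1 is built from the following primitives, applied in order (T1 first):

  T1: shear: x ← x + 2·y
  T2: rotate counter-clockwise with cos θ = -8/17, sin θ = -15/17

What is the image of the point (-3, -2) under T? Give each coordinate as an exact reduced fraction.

T1 shear: x ← x + 2·y: (-3, -2) → (-7, -2)
T2 rotate counter-clockwise with cos θ = -8/17, sin θ = -15/17: (-7, -2) → (26/17, 121/17)

T(p) = (26/17, 121/17)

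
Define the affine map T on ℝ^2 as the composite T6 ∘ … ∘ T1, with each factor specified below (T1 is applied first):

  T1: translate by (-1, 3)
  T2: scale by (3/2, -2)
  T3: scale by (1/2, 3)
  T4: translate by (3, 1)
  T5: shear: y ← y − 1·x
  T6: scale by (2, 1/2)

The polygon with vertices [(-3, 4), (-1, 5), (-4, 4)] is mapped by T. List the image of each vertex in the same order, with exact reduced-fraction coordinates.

T1 translate by (-1, 3): (-3, 4) → (-4, 7); (-1, 5) → (-2, 8); (-4, 4) → (-5, 7)
T2 scale by (3/2, -2): (-4, 7) → (-6, -14); (-2, 8) → (-3, -16); (-5, 7) → (-15/2, -14)
T3 scale by (1/2, 3): (-6, -14) → (-3, -42); (-3, -16) → (-3/2, -48); (-15/2, -14) → (-15/4, -42)
T4 translate by (3, 1): (-3, -42) → (0, -41); (-3/2, -48) → (3/2, -47); (-15/4, -42) → (-3/4, -41)
T5 shear: y ← y − 1·x: (0, -41) → (0, -41); (3/2, -47) → (3/2, -97/2); (-3/4, -41) → (-3/4, -161/4)
T6 scale by (2, 1/2): (0, -41) → (0, -41/2); (3/2, -97/2) → (3, -97/4); (-3/4, -161/4) → (-3/2, -161/8)

image vertices: (0, -41/2), (3, -97/4), (-3/2, -161/8)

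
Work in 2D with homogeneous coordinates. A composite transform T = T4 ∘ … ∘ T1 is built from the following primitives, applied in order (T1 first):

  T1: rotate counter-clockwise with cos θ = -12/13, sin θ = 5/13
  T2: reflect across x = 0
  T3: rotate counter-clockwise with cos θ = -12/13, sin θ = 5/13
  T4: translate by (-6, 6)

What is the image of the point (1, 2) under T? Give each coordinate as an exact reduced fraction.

T(p) = (-7, 8)

T1 rotate counter-clockwise with cos θ = -12/13, sin θ = 5/13: (1, 2) → (-22/13, -19/13)
T2 reflect across x = 0: (-22/13, -19/13) → (22/13, -19/13)
T3 rotate counter-clockwise with cos θ = -12/13, sin θ = 5/13: (22/13, -19/13) → (-1, 2)
T4 translate by (-6, 6): (-1, 2) → (-7, 8)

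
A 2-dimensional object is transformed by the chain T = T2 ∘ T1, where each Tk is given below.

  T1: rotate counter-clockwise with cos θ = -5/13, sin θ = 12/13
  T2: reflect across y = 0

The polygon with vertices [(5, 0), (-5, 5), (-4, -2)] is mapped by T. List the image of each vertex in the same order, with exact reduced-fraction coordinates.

image vertices: (-25/13, -60/13), (-35/13, 85/13), (44/13, 38/13)

T1 rotate counter-clockwise with cos θ = -5/13, sin θ = 12/13: (5, 0) → (-25/13, 60/13); (-5, 5) → (-35/13, -85/13); (-4, -2) → (44/13, -38/13)
T2 reflect across y = 0: (-25/13, 60/13) → (-25/13, -60/13); (-35/13, -85/13) → (-35/13, 85/13); (44/13, -38/13) → (44/13, 38/13)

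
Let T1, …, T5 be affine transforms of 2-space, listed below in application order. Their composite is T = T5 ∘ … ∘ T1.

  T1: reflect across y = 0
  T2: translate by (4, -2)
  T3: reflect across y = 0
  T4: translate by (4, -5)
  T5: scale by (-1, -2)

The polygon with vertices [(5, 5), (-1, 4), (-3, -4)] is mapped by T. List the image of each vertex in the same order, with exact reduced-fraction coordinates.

T1 reflect across y = 0: (5, 5) → (5, -5); (-1, 4) → (-1, -4); (-3, -4) → (-3, 4)
T2 translate by (4, -2): (5, -5) → (9, -7); (-1, -4) → (3, -6); (-3, 4) → (1, 2)
T3 reflect across y = 0: (9, -7) → (9, 7); (3, -6) → (3, 6); (1, 2) → (1, -2)
T4 translate by (4, -5): (9, 7) → (13, 2); (3, 6) → (7, 1); (1, -2) → (5, -7)
T5 scale by (-1, -2): (13, 2) → (-13, -4); (7, 1) → (-7, -2); (5, -7) → (-5, 14)

image vertices: (-13, -4), (-7, -2), (-5, 14)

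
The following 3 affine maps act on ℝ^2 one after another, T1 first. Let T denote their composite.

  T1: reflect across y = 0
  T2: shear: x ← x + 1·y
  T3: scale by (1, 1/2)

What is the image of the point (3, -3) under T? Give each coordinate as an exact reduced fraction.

T1 reflect across y = 0: (3, -3) → (3, 3)
T2 shear: x ← x + 1·y: (3, 3) → (6, 3)
T3 scale by (1, 1/2): (6, 3) → (6, 3/2)

T(p) = (6, 3/2)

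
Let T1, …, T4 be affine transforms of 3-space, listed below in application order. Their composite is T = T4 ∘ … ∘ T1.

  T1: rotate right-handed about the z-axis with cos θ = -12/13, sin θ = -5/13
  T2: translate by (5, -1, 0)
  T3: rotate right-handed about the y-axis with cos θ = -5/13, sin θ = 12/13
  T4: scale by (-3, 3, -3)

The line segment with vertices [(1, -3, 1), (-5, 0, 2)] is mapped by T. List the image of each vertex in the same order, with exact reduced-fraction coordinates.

T1 rotate right-handed about the z-axis with cos θ = -12/13, sin θ = -5/13: (1, -3, 1) → (-27/13, 31/13, 1); (-5, 0, 2) → (60/13, 25/13, 2)
T2 translate by (5, -1, 0): (-27/13, 31/13, 1) → (38/13, 18/13, 1); (60/13, 25/13, 2) → (125/13, 12/13, 2)
T3 rotate right-handed about the y-axis with cos θ = -5/13, sin θ = 12/13: (38/13, 18/13, 1) → (-34/169, 18/13, -521/169); (125/13, 12/13, 2) → (-313/169, 12/13, -1630/169)
T4 scale by (-3, 3, -3): (-34/169, 18/13, -521/169) → (102/169, 54/13, 1563/169); (-313/169, 12/13, -1630/169) → (939/169, 36/13, 4890/169)

image vertices: (102/169, 54/13, 1563/169), (939/169, 36/13, 4890/169)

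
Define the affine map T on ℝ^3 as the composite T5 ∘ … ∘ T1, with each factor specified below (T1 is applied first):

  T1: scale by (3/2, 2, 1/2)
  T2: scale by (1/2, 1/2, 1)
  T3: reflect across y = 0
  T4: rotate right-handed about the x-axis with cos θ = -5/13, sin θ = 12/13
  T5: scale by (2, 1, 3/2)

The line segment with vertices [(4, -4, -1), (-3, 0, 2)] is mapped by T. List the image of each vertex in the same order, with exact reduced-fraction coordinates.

image vertices: (6, -14/13, 303/52), (-9/2, -12/13, -15/26)

T1 scale by (3/2, 2, 1/2): (4, -4, -1) → (6, -8, -1/2); (-3, 0, 2) → (-9/2, 0, 1)
T2 scale by (1/2, 1/2, 1): (6, -8, -1/2) → (3, -4, -1/2); (-9/2, 0, 1) → (-9/4, 0, 1)
T3 reflect across y = 0: (3, -4, -1/2) → (3, 4, -1/2); (-9/4, 0, 1) → (-9/4, 0, 1)
T4 rotate right-handed about the x-axis with cos θ = -5/13, sin θ = 12/13: (3, 4, -1/2) → (3, -14/13, 101/26); (-9/4, 0, 1) → (-9/4, -12/13, -5/13)
T5 scale by (2, 1, 3/2): (3, -14/13, 101/26) → (6, -14/13, 303/52); (-9/4, -12/13, -5/13) → (-9/2, -12/13, -15/26)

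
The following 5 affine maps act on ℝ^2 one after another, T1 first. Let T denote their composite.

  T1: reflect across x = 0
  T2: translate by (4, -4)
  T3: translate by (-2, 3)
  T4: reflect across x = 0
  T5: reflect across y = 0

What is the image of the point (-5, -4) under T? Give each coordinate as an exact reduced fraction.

T1 reflect across x = 0: (-5, -4) → (5, -4)
T2 translate by (4, -4): (5, -4) → (9, -8)
T3 translate by (-2, 3): (9, -8) → (7, -5)
T4 reflect across x = 0: (7, -5) → (-7, -5)
T5 reflect across y = 0: (-7, -5) → (-7, 5)

T(p) = (-7, 5)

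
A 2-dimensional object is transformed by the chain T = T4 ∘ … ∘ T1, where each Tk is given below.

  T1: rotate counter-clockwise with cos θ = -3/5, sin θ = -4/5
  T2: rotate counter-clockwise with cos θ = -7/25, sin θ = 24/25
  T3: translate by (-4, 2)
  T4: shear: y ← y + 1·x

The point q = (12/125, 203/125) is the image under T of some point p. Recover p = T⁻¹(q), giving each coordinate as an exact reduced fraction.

p = (4, 1)

T1 = [-3/5 4/5 0; -4/5 -3/5 0; 0 0 1]
T2·T1 = [117/125 44/125 0; -44/125 117/125 0; 0 0 1]
T3·…·T1 = [117/125 44/125 -4; -44/125 117/125 2; 0 0 1]
T4·…·T1 = [117/125 44/125 -4; 73/125 161/125 -2; 0 0 1]
det M = 1; M⁻¹ = [161/125 -44/125 556/125; -73/125 117/125 -58/125; 0 0 1]
M⁻¹ · (12/125, 203/125)ᵀ = (4, 1)ᵀ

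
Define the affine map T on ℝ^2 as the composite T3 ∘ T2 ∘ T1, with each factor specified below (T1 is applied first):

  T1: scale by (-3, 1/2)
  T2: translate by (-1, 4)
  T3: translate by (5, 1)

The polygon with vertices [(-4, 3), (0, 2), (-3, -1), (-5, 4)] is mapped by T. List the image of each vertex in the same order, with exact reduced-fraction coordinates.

image vertices: (16, 13/2), (4, 6), (13, 9/2), (19, 7)

T1 scale by (-3, 1/2): (-4, 3) → (12, 3/2); (0, 2) → (0, 1); (-3, -1) → (9, -1/2); (-5, 4) → (15, 2)
T2 translate by (-1, 4): (12, 3/2) → (11, 11/2); (0, 1) → (-1, 5); (9, -1/2) → (8, 7/2); (15, 2) → (14, 6)
T3 translate by (5, 1): (11, 11/2) → (16, 13/2); (-1, 5) → (4, 6); (8, 7/2) → (13, 9/2); (14, 6) → (19, 7)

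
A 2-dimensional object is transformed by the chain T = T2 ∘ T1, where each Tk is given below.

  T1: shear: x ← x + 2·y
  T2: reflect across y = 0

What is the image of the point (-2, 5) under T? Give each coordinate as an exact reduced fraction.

T(p) = (8, -5)

T1 shear: x ← x + 2·y: (-2, 5) → (8, 5)
T2 reflect across y = 0: (8, 5) → (8, -5)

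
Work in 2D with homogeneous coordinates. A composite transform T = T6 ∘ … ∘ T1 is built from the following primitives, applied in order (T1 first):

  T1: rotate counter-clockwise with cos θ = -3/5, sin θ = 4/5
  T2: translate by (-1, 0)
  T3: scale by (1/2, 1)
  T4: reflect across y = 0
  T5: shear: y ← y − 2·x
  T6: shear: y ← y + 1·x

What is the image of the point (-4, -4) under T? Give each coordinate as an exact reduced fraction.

T1 rotate counter-clockwise with cos θ = -3/5, sin θ = 4/5: (-4, -4) → (28/5, -4/5)
T2 translate by (-1, 0): (28/5, -4/5) → (23/5, -4/5)
T3 scale by (1/2, 1): (23/5, -4/5) → (23/10, -4/5)
T4 reflect across y = 0: (23/10, -4/5) → (23/10, 4/5)
T5 shear: y ← y − 2·x: (23/10, 4/5) → (23/10, -19/5)
T6 shear: y ← y + 1·x: (23/10, -19/5) → (23/10, -3/2)

T(p) = (23/10, -3/2)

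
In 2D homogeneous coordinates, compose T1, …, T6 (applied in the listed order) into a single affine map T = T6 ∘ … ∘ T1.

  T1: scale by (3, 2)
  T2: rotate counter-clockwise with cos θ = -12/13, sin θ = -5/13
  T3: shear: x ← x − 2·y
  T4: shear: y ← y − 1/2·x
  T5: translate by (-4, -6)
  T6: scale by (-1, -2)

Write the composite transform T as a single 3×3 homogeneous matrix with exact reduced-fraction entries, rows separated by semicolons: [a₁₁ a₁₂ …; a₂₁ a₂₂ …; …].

T1 = [3 0 0; 0 2 0; 0 0 1]
T2·T1 = [-36/13 10/13 0; -15/13 -24/13 0; 0 0 1]
T3·…·T1 = [-6/13 58/13 0; -15/13 -24/13 0; 0 0 1]
T4·…·T1 = [-6/13 58/13 0; -12/13 -53/13 0; 0 0 1]
T5·…·T1 = [-6/13 58/13 -4; -12/13 -53/13 -6; 0 0 1]
T6·…·T1 = [6/13 -58/13 4; 24/13 106/13 12; 0 0 1]

T = [6/13 -58/13 4; 24/13 106/13 12; 0 0 1]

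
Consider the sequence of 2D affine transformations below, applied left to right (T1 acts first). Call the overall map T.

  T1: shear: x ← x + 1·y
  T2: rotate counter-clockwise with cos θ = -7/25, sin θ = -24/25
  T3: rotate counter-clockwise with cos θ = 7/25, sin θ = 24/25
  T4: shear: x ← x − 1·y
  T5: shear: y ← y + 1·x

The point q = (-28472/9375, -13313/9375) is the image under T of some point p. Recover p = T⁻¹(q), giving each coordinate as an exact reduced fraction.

T1 = [1 1 0; 0 1 0; 0 0 1]
T2·T1 = [-7/25 17/25 0; -24/25 -31/25 0; 0 0 1]
T3·…·T1 = [527/625 863/625 0; -336/625 191/625 0; 0 0 1]
T4·…·T1 = [863/625 672/625 0; -336/625 191/625 0; 0 0 1]
T5·…·T1 = [863/625 672/625 0; 527/625 863/625 0; 0 0 1]
det M = 1; M⁻¹ = [863/625 -672/625 0; -527/625 863/625 0; 0 0 1]
M⁻¹ · (-28472/9375, -13313/9375)ᵀ = (-8/3, 3/5)ᵀ

p = (-8/3, 3/5)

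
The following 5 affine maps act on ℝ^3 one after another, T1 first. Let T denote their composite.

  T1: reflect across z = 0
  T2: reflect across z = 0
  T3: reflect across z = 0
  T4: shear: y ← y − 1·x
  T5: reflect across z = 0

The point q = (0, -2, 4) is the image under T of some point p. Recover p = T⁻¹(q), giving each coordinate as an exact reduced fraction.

p = (0, -2, 4)

T1 = [1 0 0 0; 0 1 0 0; 0 0 -1 0; 0 0 0 1]
T2·T1 = [1 0 0 0; 0 1 0 0; 0 0 1 0; 0 0 0 1]
T3·…·T1 = [1 0 0 0; 0 1 0 0; 0 0 -1 0; 0 0 0 1]
T4·…·T1 = [1 0 0 0; -1 1 0 0; 0 0 -1 0; 0 0 0 1]
T5·…·T1 = [1 0 0 0; -1 1 0 0; 0 0 1 0; 0 0 0 1]
det M = 1; M⁻¹ = [1 0 0 0; 1 1 0 0; 0 0 1 0; 0 0 0 1]
M⁻¹ · (0, -2, 4)ᵀ = (0, -2, 4)ᵀ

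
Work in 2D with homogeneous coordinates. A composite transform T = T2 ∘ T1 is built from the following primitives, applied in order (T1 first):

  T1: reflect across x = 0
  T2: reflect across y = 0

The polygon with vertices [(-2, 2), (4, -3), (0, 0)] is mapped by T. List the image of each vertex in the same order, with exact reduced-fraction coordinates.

image vertices: (2, -2), (-4, 3), (0, 0)

T1 reflect across x = 0: (-2, 2) → (2, 2); (4, -3) → (-4, -3); (0, 0) → (0, 0)
T2 reflect across y = 0: (2, 2) → (2, -2); (-4, -3) → (-4, 3); (0, 0) → (0, 0)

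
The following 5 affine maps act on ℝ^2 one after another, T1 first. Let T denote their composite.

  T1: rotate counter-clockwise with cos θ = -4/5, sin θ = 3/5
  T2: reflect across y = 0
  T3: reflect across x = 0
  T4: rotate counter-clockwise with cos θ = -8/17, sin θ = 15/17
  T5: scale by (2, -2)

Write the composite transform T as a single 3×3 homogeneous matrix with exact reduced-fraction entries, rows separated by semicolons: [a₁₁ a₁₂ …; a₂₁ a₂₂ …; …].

T = [26/85 -168/85 0; -168/85 -26/85 0; 0 0 1]

T1 = [-4/5 -3/5 0; 3/5 -4/5 0; 0 0 1]
T2·T1 = [-4/5 -3/5 0; -3/5 4/5 0; 0 0 1]
T3·…·T1 = [4/5 3/5 0; -3/5 4/5 0; 0 0 1]
T4·…·T1 = [13/85 -84/85 0; 84/85 13/85 0; 0 0 1]
T5·…·T1 = [26/85 -168/85 0; -168/85 -26/85 0; 0 0 1]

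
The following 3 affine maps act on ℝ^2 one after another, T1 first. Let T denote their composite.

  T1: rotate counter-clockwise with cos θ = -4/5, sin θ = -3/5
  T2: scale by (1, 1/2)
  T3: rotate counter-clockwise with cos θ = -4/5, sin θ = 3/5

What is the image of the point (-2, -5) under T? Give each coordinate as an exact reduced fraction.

T1 rotate counter-clockwise with cos θ = -4/5, sin θ = -3/5: (-2, -5) → (-7/5, 26/5)
T2 scale by (1, 1/2): (-7/5, 26/5) → (-7/5, 13/5)
T3 rotate counter-clockwise with cos θ = -4/5, sin θ = 3/5: (-7/5, 13/5) → (-11/25, -73/25)

T(p) = (-11/25, -73/25)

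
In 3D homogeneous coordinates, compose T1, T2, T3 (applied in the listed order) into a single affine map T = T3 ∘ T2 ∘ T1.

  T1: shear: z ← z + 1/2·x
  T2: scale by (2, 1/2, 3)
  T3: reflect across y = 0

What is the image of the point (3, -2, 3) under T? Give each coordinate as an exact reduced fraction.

T(p) = (6, 1, 27/2)

T1 shear: z ← z + 1/2·x: (3, -2, 3) → (3, -2, 9/2)
T2 scale by (2, 1/2, 3): (3, -2, 9/2) → (6, -1, 27/2)
T3 reflect across y = 0: (6, -1, 27/2) → (6, 1, 27/2)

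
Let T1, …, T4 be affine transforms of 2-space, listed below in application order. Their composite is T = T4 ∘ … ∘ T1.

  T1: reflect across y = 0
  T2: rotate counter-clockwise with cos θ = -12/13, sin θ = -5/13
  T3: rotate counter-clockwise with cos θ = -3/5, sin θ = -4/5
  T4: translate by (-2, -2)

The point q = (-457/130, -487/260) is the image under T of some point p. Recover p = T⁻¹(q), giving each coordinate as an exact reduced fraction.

T1 = [1 0 0; 0 -1 0; 0 0 1]
T2·T1 = [-12/13 -5/13 0; -5/13 12/13 0; 0 0 1]
T3·…·T1 = [16/65 63/65 0; 63/65 -16/65 0; 0 0 1]
T4·…·T1 = [16/65 63/65 -2; 63/65 -16/65 -2; 0 0 1]
det M = -1; M⁻¹ = [16/65 63/65 158/65; 63/65 -16/65 94/65; 0 0 1]
M⁻¹ · (-457/130, -487/260)ᵀ = (-1/4, -3/2)ᵀ

p = (-1/4, -3/2)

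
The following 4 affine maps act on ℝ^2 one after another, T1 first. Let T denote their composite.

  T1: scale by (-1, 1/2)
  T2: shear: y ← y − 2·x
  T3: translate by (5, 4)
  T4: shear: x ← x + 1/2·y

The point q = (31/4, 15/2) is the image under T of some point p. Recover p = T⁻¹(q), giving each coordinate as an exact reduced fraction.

T1 = [-1 0 0; 0 1/2 0; 0 0 1]
T2·T1 = [-1 0 0; 2 1/2 0; 0 0 1]
T3·…·T1 = [-1 0 5; 2 1/2 4; 0 0 1]
T4·…·T1 = [0 1/4 7; 2 1/2 4; 0 0 1]
det M = -1/2; M⁻¹ = [-1 1/2 5; 4 0 -28; 0 0 1]
M⁻¹ · (31/4, 15/2)ᵀ = (1, 3)ᵀ

p = (1, 3)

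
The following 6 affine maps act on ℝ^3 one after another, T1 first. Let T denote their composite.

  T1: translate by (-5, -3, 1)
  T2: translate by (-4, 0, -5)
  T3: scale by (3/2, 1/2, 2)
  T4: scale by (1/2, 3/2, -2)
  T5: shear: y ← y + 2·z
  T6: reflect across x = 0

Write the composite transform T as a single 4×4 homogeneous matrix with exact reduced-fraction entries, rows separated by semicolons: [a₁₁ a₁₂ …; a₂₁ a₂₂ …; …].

T = [-3/4 0 0 27/4; 0 3/4 -8 119/4; 0 0 -4 16; 0 0 0 1]

T1 = [1 0 0 -5; 0 1 0 -3; 0 0 1 1; 0 0 0 1]
T2·T1 = [1 0 0 -9; 0 1 0 -3; 0 0 1 -4; 0 0 0 1]
T3·…·T1 = [3/2 0 0 -27/2; 0 1/2 0 -3/2; 0 0 2 -8; 0 0 0 1]
T4·…·T1 = [3/4 0 0 -27/4; 0 3/4 0 -9/4; 0 0 -4 16; 0 0 0 1]
T5·…·T1 = [3/4 0 0 -27/4; 0 3/4 -8 119/4; 0 0 -4 16; 0 0 0 1]
T6·…·T1 = [-3/4 0 0 27/4; 0 3/4 -8 119/4; 0 0 -4 16; 0 0 0 1]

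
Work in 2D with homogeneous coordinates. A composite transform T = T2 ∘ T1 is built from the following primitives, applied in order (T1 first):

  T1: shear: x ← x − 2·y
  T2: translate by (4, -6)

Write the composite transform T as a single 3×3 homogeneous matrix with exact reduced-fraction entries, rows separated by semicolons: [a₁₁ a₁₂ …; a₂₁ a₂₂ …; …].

T = [1 -2 4; 0 1 -6; 0 0 1]

T1 = [1 -2 0; 0 1 0; 0 0 1]
T2·T1 = [1 -2 4; 0 1 -6; 0 0 1]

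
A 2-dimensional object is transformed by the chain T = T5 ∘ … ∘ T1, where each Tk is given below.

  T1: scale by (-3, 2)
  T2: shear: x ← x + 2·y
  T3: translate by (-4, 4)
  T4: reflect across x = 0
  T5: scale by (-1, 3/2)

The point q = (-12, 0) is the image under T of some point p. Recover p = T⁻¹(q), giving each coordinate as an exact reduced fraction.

p = (0, -2)

T1 = [-3 0 0; 0 2 0; 0 0 1]
T2·T1 = [-3 4 0; 0 2 0; 0 0 1]
T3·…·T1 = [-3 4 -4; 0 2 4; 0 0 1]
T4·…·T1 = [3 -4 4; 0 2 4; 0 0 1]
T5·…·T1 = [-3 4 -4; 0 3 6; 0 0 1]
det M = -9; M⁻¹ = [-1/3 4/9 -4; 0 1/3 -2; 0 0 1]
M⁻¹ · (-12, 0)ᵀ = (0, -2)ᵀ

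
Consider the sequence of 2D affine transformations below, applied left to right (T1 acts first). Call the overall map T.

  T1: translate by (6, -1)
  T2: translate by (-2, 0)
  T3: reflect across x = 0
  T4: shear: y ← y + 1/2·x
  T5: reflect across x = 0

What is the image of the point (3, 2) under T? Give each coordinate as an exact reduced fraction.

T(p) = (7, -5/2)

T1 translate by (6, -1): (3, 2) → (9, 1)
T2 translate by (-2, 0): (9, 1) → (7, 1)
T3 reflect across x = 0: (7, 1) → (-7, 1)
T4 shear: y ← y + 1/2·x: (-7, 1) → (-7, -5/2)
T5 reflect across x = 0: (-7, -5/2) → (7, -5/2)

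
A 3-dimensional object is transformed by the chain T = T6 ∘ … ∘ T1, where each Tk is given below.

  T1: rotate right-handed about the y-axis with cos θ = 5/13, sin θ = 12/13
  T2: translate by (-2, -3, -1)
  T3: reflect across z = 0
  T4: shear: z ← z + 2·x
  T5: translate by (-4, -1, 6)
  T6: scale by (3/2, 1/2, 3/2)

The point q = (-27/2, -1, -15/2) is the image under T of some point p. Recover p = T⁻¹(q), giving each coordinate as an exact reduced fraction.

T1 = [5/13 0 12/13 0; 0 1 0 0; -12/13 0 5/13 0; 0 0 0 1]
T2·T1 = [5/13 0 12/13 -2; 0 1 0 -3; -12/13 0 5/13 -1; 0 0 0 1]
T3·…·T1 = [5/13 0 12/13 -2; 0 1 0 -3; 12/13 0 -5/13 1; 0 0 0 1]
T4·…·T1 = [5/13 0 12/13 -2; 0 1 0 -3; 22/13 0 19/13 -3; 0 0 0 1]
T5·…·T1 = [5/13 0 12/13 -6; 0 1 0 -4; 22/13 0 19/13 3; 0 0 0 1]
T6·…·T1 = [15/26 0 18/13 -9; 0 1/2 0 -2; 33/13 0 57/26 9/2; 0 0 0 1]
det M = -9/8; M⁻¹ = [-38/39 0 8/13 -150/13; 0 2 0 4; 44/39 0 -10/39 147/13; 0 0 0 1]
M⁻¹ · (-27/2, -1, -15/2)ᵀ = (-3, 2, -2)ᵀ

p = (-3, 2, -2)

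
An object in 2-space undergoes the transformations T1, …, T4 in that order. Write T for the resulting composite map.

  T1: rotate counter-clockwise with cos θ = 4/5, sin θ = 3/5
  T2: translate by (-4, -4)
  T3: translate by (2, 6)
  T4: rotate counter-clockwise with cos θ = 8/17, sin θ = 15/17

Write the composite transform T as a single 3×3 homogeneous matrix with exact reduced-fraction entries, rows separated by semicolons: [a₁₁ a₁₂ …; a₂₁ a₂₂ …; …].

T1 = [4/5 -3/5 0; 3/5 4/5 0; 0 0 1]
T2·T1 = [4/5 -3/5 -4; 3/5 4/5 -4; 0 0 1]
T3·…·T1 = [4/5 -3/5 -2; 3/5 4/5 2; 0 0 1]
T4·…·T1 = [-13/85 -84/85 -46/17; 84/85 -13/85 -14/17; 0 0 1]

T = [-13/85 -84/85 -46/17; 84/85 -13/85 -14/17; 0 0 1]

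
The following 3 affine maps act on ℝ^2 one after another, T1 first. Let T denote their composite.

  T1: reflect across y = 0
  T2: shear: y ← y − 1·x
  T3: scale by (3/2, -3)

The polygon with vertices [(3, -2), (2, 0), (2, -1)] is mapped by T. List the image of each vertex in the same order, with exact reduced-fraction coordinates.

T1 reflect across y = 0: (3, -2) → (3, 2); (2, 0) → (2, 0); (2, -1) → (2, 1)
T2 shear: y ← y − 1·x: (3, 2) → (3, -1); (2, 0) → (2, -2); (2, 1) → (2, -1)
T3 scale by (3/2, -3): (3, -1) → (9/2, 3); (2, -2) → (3, 6); (2, -1) → (3, 3)

image vertices: (9/2, 3), (3, 6), (3, 3)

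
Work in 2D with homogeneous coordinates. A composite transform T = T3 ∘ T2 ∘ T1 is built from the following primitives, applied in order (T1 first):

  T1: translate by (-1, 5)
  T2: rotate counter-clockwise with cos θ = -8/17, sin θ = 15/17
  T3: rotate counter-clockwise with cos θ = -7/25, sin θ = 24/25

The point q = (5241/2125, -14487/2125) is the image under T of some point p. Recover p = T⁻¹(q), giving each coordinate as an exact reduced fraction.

T1 = [1 0 -1; 0 1 5; 0 0 1]
T2·T1 = [-8/17 -15/17 -67/17; 15/17 -8/17 -55/17; 0 0 1]
T3·…·T1 = [-304/425 297/425 1789/425; -297/425 -304/425 -1223/425; 0 0 1]
det M = 1; M⁻¹ = [-304/425 -297/425 1; 297/425 -304/425 -5; 0 0 1]
M⁻¹ · (5241/2125, -14487/2125)ᵀ = (4, 8/5)ᵀ

p = (4, 8/5)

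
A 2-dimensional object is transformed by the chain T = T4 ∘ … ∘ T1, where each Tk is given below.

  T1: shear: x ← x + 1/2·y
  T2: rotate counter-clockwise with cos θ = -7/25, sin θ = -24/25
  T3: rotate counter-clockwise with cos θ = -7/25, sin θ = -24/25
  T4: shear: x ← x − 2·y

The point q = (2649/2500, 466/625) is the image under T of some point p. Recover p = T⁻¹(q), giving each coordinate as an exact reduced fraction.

p = (-3/4, -2)

T1 = [1 1/2 0; 0 1 0; 0 0 1]
T2·T1 = [-7/25 41/50 0; -24/25 -19/25 0; 0 0 1]
T3·…·T1 = [-527/625 -1199/1250 0; 336/625 -359/625 0; 0 0 1]
T4·…·T1 = [-1199/625 237/1250 0; 336/625 -359/625 0; 0 0 1]
det M = 1; M⁻¹ = [-359/625 -237/1250 0; -336/625 -1199/625 0; 0 0 1]
M⁻¹ · (2649/2500, 466/625)ᵀ = (-3/4, -2)ᵀ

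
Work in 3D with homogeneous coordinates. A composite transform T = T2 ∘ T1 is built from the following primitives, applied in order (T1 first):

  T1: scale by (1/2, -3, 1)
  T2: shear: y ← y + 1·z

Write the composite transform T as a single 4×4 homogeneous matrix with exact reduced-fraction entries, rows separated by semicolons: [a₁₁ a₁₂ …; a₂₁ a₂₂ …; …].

T1 = [1/2 0 0 0; 0 -3 0 0; 0 0 1 0; 0 0 0 1]
T2·T1 = [1/2 0 0 0; 0 -3 1 0; 0 0 1 0; 0 0 0 1]

T = [1/2 0 0 0; 0 -3 1 0; 0 0 1 0; 0 0 0 1]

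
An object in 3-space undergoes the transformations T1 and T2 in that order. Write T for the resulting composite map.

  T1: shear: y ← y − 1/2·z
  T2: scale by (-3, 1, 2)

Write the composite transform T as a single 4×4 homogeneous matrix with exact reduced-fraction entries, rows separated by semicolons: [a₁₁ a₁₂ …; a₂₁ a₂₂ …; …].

T = [-3 0 0 0; 0 1 -1/2 0; 0 0 2 0; 0 0 0 1]

T1 = [1 0 0 0; 0 1 -1/2 0; 0 0 1 0; 0 0 0 1]
T2·T1 = [-3 0 0 0; 0 1 -1/2 0; 0 0 2 0; 0 0 0 1]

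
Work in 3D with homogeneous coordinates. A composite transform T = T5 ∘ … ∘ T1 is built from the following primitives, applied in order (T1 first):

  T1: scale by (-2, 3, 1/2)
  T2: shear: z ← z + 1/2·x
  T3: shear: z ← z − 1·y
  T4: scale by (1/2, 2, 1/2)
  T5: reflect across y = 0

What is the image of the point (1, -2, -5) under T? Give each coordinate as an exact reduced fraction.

T1 scale by (-2, 3, 1/2): (1, -2, -5) → (-2, -6, -5/2)
T2 shear: z ← z + 1/2·x: (-2, -6, -5/2) → (-2, -6, -7/2)
T3 shear: z ← z − 1·y: (-2, -6, -7/2) → (-2, -6, 5/2)
T4 scale by (1/2, 2, 1/2): (-2, -6, 5/2) → (-1, -12, 5/4)
T5 reflect across y = 0: (-1, -12, 5/4) → (-1, 12, 5/4)

T(p) = (-1, 12, 5/4)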